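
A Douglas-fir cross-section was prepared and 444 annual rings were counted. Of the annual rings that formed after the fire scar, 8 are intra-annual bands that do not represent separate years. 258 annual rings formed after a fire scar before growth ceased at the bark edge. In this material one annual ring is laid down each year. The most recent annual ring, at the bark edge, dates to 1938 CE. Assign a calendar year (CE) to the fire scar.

1688 CE

258 annual rings post-date the fire scar.
Removing the 8 false annual rings leaves 258 − 8 = 250 true annual rings beyond the fire scar.
1938 − 250 = 1688 CE.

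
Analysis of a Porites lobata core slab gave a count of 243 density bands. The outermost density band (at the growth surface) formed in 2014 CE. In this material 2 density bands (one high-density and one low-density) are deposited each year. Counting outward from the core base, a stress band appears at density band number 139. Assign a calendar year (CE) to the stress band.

Between density band 139 and the growth surface there are 243 − 139 = 104 density bands.
Dividing by 2 density bands per year: 104 / 2 = 52 years.
The density band at the growth surface is 2014 CE, so the stress band dates to 2014 − 52 = 1962 CE.

1962 CE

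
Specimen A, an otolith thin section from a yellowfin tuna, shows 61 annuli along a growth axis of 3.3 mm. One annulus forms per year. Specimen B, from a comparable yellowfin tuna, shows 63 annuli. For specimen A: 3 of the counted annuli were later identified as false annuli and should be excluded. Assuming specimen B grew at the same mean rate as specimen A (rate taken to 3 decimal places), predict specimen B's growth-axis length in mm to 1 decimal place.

Specimen A: adjusted count: 61 − 3 = 58 annuli.
A: 3.3 mm over 58 years gives 3.3 / 58 ≈ 0.057 mm/yr.
B's length ≈ 0.057 × 63 = 3.6 mm.

3.6 mm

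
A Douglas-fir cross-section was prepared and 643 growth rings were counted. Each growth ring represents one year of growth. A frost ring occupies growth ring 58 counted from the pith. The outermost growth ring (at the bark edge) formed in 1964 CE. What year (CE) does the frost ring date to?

643 − 58 = 585 growth rings lie beyond the frost ring toward the bark edge.
The growth ring at the bark edge is 1964 CE, so the frost ring dates to 1964 − 585 = 1379 CE.

1379 CE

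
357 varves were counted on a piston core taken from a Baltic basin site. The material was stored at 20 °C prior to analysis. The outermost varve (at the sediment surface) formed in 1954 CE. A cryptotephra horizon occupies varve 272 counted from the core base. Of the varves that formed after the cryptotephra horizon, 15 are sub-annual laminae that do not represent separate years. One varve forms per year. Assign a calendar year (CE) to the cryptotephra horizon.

1884 CE

357 − 272 = 85 varves lie beyond the cryptotephra horizon toward the sediment surface.
Removing the 15 false varves leaves 85 − 15 = 70 true varves beyond the cryptotephra horizon.
The varve at the sediment surface is 1954 CE, so the cryptotephra horizon dates to 1954 − 70 = 1884 CE.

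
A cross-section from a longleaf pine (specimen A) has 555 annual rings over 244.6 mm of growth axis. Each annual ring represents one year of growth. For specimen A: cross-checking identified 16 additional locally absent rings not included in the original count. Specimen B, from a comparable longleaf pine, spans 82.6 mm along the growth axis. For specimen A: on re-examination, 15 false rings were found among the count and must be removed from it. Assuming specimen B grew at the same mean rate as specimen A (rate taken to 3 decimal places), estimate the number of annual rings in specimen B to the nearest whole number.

188 annual rings

Specimen A: true annual ring count = 555 − 15 + 16 = 556.
A: Mean rate = 244.6 mm / 556 years ≈ 0.440 mm per year.
Specimen B: 82.6 mm / 0.440 mm per year = 187.73 years ≈ 188 annual rings.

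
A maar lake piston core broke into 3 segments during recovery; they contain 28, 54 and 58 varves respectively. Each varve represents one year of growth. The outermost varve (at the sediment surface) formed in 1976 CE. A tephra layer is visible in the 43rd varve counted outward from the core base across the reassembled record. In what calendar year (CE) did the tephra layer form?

1879 CE

Total varves = 28 + 54 + 58 = 140.
The tephra layer sits at varve 43 from the core base, so 140 − 43 = 97 varves formed after it.
The varve at the sediment surface is 1976 CE, so the tephra layer dates to 1976 − 97 = 1879 CE.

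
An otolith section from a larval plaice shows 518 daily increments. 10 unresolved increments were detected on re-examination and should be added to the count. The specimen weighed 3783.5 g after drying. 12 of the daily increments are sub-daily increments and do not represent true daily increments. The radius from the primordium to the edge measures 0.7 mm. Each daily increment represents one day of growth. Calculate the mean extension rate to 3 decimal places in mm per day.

Correcting the raw count gives 518 − 12 + 10 = 516 true daily increments.
Mean rate = 0.7 mm / 516 days ≈ 0.001 mm per day.

0.001 mm per day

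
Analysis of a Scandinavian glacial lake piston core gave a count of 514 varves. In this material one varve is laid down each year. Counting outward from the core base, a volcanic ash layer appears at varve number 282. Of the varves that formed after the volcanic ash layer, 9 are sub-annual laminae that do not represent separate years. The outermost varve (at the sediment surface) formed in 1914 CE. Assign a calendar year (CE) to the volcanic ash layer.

The volcanic ash layer sits at varve 282 from the core base, so 514 − 282 = 232 varves formed after it.
Removing the 9 false varves leaves 232 − 9 = 223 true varves beyond the volcanic ash layer.
The varve at the sediment surface is 1914 CE, so the volcanic ash layer dates to 1914 − 223 = 1691 CE.

1691 CE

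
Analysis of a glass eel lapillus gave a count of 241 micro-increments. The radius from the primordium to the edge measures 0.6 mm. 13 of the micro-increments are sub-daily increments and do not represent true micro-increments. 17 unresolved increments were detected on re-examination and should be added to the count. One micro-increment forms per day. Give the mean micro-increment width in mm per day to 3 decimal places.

Adjusted count: 241 − 13 + 17 = 245 micro-increments.
Mean rate = 0.6 mm / 245 days ≈ 0.002 mm per day.

0.002 mm per day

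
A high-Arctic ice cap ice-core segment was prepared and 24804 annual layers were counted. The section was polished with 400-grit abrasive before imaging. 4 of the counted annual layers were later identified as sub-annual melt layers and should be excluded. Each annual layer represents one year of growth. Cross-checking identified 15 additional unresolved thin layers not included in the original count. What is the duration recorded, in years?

24815 years

Adjusted count: 24804 − 4 + 15 = 24815 annual layers.
With a one-to-one annual layer periodicity this is 24815 years.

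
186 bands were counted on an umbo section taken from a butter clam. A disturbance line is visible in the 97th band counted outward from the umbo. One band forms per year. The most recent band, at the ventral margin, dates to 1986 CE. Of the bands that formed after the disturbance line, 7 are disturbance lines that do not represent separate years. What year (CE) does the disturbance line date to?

Between band 97 and the ventral margin there are 186 − 97 = 89 bands.
Excluding 7 false bands: 89 − 7 = 82.
The band at the ventral margin is 1986 CE, so the disturbance line dates to 1986 − 82 = 1904 CE.

1904 CE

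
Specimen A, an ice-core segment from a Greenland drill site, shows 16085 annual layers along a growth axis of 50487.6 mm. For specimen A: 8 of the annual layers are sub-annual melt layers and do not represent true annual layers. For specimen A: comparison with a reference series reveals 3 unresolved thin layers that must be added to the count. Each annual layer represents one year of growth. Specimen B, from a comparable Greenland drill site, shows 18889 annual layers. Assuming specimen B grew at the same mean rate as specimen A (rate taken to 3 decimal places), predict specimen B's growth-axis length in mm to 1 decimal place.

Specimen A: after corrections the count is 16085 − 8 + 3 = 16080 annual layers.
A: 50487.6 mm over 16080 years gives 50487.6 / 16080 ≈ 3.140 mm/year.
B's length ≈ 3.140 × 18889 = 59311.5 mm.

59311.5 mm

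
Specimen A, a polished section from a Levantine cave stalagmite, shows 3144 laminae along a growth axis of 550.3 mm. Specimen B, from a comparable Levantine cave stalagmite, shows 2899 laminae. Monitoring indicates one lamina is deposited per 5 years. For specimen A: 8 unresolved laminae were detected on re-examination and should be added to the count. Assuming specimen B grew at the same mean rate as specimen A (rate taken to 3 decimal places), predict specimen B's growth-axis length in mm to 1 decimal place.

507.3 mm

Specimen A: true lamina count = 3144 + 8 = 3152.
Specimen A: multiplying by 5 years per lamina: 3152 × 5 = 15760 years.
A: 550.3 mm over 15760 years gives 550.3 / 15760 ≈ 0.035 mm per year.
Specimen B: multiplying by 5 years per lamina: 2899 × 5 = 14495 years. For B, 0.035 mm/year × 14495 years = 507.3 mm.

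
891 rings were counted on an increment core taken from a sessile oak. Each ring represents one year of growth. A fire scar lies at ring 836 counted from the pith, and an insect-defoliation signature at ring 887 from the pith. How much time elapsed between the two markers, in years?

The two markers are separated by 887 − 836 = 51 rings.
At one ring per year, 51 years elapsed between them.

51 years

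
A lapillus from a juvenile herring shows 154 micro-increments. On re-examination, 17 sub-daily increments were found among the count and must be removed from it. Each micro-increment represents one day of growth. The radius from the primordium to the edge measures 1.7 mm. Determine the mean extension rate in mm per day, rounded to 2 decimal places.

0.01 mm per day

True micro-increment count = 154 − 17 = 137.
Extension rate ≈ 1.7 / 137 = 0.01 mm per day.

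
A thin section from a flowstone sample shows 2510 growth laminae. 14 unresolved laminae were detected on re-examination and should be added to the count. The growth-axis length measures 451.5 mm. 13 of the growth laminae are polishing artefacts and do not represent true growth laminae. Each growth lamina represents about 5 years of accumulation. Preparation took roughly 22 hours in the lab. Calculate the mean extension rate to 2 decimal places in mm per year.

0.04 mm per year

After corrections the count is 2510 − 13 + 14 = 2511 growth laminae.
At 5 years per growth lamina, 2511 × 5 = 12555 years.
Extension rate ≈ 451.5 / 12555 = 0.04 mm per year.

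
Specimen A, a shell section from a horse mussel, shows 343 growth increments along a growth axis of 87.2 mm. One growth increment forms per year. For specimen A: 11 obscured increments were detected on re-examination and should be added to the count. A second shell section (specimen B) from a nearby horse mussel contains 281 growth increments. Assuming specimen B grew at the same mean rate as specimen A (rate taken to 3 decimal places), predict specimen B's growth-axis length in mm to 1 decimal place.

69.1 mm

Specimen A: correcting the raw count gives 343 + 11 = 354 true growth increments.
A: Extension rate ≈ 87.2 / 354 = 0.246 mm per year.
Length of B = 0.246 × 281 = 69.1 mm.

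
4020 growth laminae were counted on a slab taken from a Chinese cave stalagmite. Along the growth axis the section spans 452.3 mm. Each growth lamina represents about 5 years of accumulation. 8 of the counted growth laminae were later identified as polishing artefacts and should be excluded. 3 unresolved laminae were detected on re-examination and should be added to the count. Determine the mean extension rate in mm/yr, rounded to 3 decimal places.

0.023 mm/yr

Adjusted count: 4020 − 8 + 3 = 4015 growth laminae.
Multiplying by 5 years per growth lamina: 4015 × 5 = 20075 years.
452.3 mm over 20075 years gives 452.3 / 20075 ≈ 0.023 mm/yr.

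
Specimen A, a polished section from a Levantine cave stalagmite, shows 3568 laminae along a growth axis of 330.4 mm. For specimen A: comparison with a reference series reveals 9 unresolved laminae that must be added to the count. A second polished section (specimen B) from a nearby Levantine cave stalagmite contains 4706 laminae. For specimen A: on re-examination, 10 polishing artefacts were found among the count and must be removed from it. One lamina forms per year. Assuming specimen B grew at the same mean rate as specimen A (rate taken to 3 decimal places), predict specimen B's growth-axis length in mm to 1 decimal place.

437.7 mm

Specimen A: correcting the raw count gives 3568 − 10 + 9 = 3567 true laminae.
A: Mean rate = 330.4 mm / 3567 years ≈ 0.093 mm/yr.
For B, 0.093 mm/year × 4706 years = 437.7 mm.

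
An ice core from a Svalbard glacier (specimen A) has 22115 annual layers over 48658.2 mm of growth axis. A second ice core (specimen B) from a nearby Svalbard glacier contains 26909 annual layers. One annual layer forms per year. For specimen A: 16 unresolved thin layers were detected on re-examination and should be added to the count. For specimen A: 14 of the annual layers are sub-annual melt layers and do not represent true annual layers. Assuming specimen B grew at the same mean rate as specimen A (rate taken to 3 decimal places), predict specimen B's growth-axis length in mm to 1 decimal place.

59199.8 mm

Specimen A: after corrections the count is 22115 − 14 + 16 = 22117 annual layers.
A: Mean rate = 48658.2 mm / 22117 years ≈ 2.200 mm/yr.
Length of B = 2.200 × 26909 = 59199.8 mm.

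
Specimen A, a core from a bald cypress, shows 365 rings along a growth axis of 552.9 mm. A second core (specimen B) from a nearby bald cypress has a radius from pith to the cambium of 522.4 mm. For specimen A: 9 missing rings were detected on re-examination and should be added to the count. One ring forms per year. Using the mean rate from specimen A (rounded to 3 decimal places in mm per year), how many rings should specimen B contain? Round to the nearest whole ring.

Specimen A: after corrections the count is 365 + 9 = 374 rings.
A: Mean rate = 552.9 mm / 374 years ≈ 1.478 mm per year.
For B, 522.4 / 1.478 = 353.45 years ≈ 353 rings.

353 rings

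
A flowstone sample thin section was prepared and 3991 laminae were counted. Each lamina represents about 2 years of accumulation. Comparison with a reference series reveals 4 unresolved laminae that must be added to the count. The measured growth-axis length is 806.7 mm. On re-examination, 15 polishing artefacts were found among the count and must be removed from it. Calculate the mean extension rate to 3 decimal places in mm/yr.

True lamina count = 3991 − 15 + 4 = 3980.
Multiplying by 2 years per lamina: 3980 × 2 = 7960 years.
806.7 mm over 7960 years gives 806.7 / 7960 ≈ 0.101 mm/yr.

0.101 mm/yr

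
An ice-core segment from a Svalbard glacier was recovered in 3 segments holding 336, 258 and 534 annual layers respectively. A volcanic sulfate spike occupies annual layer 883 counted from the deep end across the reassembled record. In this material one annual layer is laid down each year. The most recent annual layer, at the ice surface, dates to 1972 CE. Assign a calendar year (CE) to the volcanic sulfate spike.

Total annual layers = 336 + 258 + 534 = 1128.
The volcanic sulfate spike sits at annual layer 883 from the deep end, so 1128 − 883 = 245 annual layers formed after it.
Counting back 245 years from 1972 CE places the volcanic sulfate spike in 1972 − 245 = 1727 CE.

1727 CE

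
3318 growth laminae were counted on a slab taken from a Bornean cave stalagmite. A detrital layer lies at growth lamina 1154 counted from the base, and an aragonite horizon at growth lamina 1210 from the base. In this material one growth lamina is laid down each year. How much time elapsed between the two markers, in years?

Separation: 1210 − 1154 = 56 growth laminae.
At one growth lamina per year, 56 years elapsed between them.

56 yr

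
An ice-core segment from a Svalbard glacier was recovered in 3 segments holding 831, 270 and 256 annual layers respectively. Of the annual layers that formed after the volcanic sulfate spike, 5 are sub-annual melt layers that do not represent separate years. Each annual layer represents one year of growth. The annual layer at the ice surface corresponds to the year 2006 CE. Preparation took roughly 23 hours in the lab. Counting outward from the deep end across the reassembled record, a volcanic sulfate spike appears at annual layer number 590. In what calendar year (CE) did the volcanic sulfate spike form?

Total annual layers = 831 + 270 + 256 = 1357.
1357 − 590 = 767 annual layers lie beyond the volcanic sulfate spike toward the ice surface.
767 − 5 false = 762 true annual layers after the volcanic sulfate spike.
Counting back 762 years from 2006 CE places the volcanic sulfate spike in 2006 − 762 = 1244 CE.

1244 CE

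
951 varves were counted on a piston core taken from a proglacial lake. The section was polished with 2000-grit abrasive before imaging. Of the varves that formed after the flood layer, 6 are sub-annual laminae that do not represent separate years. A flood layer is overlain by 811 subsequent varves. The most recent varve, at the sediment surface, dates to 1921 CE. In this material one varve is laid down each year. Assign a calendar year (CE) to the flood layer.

There are 811 varves younger than the flood layer.
Excluding 6 false varves: 811 − 6 = 805.
The varve at the sediment surface is 1921 CE, so the flood layer dates to 1921 − 805 = 1116 CE.

1116 CE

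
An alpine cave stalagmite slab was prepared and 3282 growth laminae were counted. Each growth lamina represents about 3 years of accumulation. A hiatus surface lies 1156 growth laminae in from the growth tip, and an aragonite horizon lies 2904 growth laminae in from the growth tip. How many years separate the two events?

5244 years

2904 − 1156 = 1748 growth laminae lie between the two events.
At 3 years per growth lamina, 1748 × 3 = 5244 years.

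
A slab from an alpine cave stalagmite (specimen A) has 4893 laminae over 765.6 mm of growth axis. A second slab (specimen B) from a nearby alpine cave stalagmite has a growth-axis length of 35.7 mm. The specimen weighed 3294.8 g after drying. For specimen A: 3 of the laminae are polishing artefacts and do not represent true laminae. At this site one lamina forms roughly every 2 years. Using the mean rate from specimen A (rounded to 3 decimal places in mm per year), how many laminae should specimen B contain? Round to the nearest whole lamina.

Specimen A: correcting the raw count gives 4893 − 3 = 4890 true laminae.
Specimen A: multiplying by 2 years per lamina: 4890 × 2 = 9780 years.
A: 765.6 mm over 9780 years gives 765.6 / 9780 ≈ 0.078 mm/yr.
B spans 35.7 / 0.078 = 457.69 years; at 2 years per lamina that is 457.69 / 2 ≈ 229 laminae.

229 laminae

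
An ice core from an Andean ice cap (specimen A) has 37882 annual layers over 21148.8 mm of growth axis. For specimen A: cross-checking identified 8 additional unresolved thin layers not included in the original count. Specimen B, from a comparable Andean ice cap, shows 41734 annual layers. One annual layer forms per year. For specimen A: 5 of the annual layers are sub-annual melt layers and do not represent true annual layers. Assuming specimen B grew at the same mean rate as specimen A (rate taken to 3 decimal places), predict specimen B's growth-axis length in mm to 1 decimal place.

Specimen A: adjusted count: 37882 − 5 + 8 = 37885 annual layers.
A: 21148.8 mm over 37885 years gives 21148.8 / 37885 ≈ 0.558 mm per year.
B's length ≈ 0.558 × 41734 = 23287.6 mm.

23287.6 mm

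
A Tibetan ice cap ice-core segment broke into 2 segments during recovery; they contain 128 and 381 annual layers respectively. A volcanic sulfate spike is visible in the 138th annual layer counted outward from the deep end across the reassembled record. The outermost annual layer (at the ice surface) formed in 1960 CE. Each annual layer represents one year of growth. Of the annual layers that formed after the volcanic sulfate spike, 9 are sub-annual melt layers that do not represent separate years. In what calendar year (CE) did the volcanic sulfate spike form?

1598 CE

Total annual layers = 128 + 381 = 509.
The volcanic sulfate spike sits at annual layer 138 from the deep end, so 509 − 138 = 371 annual layers formed after it.
Removing the 9 false annual layers leaves 371 − 9 = 362 true annual layers beyond the volcanic sulfate spike.
1960 − 362 = 1598 CE.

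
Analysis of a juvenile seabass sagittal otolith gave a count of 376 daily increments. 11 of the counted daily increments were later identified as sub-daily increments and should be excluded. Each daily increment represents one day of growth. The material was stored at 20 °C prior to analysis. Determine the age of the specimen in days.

True daily increment count = 376 − 11 = 365.
With a one-to-one daily increment periodicity this is 365 days.

365 d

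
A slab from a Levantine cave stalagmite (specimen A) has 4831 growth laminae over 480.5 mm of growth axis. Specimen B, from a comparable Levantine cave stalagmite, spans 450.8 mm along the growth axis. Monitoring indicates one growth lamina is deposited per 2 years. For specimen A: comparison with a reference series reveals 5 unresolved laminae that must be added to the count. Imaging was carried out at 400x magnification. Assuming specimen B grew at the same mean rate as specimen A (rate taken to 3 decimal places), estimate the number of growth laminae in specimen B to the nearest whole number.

4508 growth laminae

Specimen A: adjusted count: 4831 + 5 = 4836 growth laminae.
Specimen A: 4836 growth laminae at 2 years each span 4836 × 2 = 9672 years.
A: Extension rate ≈ 480.5 / 9672 = 0.050 mm per year.
Specimen B: 450.8 mm / 0.050 mm per year = 9016.00 years; at 2 years per growth lamina that is 9016.00 / 2 ≈ 4508 growth laminae.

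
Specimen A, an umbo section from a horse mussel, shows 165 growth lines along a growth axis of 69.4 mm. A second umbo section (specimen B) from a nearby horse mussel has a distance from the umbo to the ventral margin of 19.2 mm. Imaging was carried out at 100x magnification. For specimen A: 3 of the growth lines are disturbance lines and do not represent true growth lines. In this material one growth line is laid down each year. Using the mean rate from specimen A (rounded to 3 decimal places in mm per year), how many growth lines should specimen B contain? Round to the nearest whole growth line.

45 growth lines

Specimen A: after corrections the count is 165 − 3 = 162 growth lines.
A: Extension rate ≈ 69.4 / 162 = 0.428 mm per year.
For B, 19.2 / 0.428 = 44.86 years ≈ 45 growth lines.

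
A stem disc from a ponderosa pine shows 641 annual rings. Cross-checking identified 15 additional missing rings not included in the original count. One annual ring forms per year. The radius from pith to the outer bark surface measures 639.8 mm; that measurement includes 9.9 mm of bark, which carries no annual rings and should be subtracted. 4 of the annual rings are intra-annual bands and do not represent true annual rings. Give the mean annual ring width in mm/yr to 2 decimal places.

0.97 mm/yr

Correcting the raw count gives 641 − 4 + 15 = 652 true annual rings.
Net length = 639.8 − 9.9 = 629.9 mm.
Extension rate ≈ 629.9 / 652 = 0.97 mm/yr.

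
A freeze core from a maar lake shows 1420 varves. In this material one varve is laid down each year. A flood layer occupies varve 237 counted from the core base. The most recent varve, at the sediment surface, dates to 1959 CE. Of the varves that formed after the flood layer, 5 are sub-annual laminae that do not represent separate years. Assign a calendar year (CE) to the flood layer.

1420 − 237 = 1183 varves lie beyond the flood layer toward the sediment surface.
Excluding 5 false varves: 1183 − 5 = 1178.
The varve at the sediment surface is 1959 CE, so the flood layer dates to 1959 − 1178 = 781 CE.

781 CE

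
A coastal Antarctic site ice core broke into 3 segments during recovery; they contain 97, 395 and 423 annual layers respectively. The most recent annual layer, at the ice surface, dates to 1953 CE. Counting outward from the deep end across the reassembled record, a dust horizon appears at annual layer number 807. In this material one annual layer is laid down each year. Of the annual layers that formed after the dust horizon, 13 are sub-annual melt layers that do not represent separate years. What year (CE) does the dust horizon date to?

1858 CE

Total annual layers = 97 + 395 + 423 = 915.
The dust horizon sits at annual layer 807 from the deep end, so 915 − 807 = 108 annual layers formed after it.
Removing the 13 false annual layers leaves 108 − 13 = 95 true annual layers beyond the dust horizon.
Counting back 95 years from 1953 CE places the dust horizon in 1953 − 95 = 1858 CE.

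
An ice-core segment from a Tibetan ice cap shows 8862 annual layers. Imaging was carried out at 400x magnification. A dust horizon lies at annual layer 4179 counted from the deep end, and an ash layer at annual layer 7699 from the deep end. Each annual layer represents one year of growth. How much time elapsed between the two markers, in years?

Separation: 7699 − 4179 = 3520 annual layers.
One annual layer per year makes the interval 3520 years.

3520 years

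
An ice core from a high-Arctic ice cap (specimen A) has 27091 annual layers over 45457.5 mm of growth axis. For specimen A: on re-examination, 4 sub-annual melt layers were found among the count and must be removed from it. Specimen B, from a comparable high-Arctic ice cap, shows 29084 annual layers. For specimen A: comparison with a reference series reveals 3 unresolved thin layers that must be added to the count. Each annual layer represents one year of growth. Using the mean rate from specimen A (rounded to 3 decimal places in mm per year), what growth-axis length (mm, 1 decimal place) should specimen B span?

48803.0 mm

Specimen A: after corrections the count is 27091 − 4 + 3 = 27090 annual layers.
A: Extension rate ≈ 45457.5 / 27090 = 1.678 mm/year.
Length of B = 1.678 × 29084 = 48803.0 mm.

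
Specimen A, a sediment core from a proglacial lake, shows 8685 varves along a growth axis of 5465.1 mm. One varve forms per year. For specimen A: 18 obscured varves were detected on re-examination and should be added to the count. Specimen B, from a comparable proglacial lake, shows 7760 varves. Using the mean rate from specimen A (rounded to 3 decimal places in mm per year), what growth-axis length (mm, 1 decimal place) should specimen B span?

4873.3 mm

Specimen A: after corrections the count is 8685 + 18 = 8703 varves.
A: Extension rate ≈ 5465.1 / 8703 = 0.628 mm per year.
B's length ≈ 0.628 × 7760 = 4873.3 mm.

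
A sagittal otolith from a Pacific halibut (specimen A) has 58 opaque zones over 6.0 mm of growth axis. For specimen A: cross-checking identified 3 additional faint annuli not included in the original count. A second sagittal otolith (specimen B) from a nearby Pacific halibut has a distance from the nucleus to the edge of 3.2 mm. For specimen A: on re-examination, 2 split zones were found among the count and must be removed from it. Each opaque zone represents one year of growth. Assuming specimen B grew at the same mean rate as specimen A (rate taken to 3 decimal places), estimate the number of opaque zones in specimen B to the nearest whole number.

Specimen A: true opaque zone count = 58 − 2 + 3 = 59.
A: 6.0 mm over 59 years gives 6.0 / 59 ≈ 0.102 mm/yr.
B spans 3.2 / 0.102 = 31.37 years ≈ 31 opaque zones.

31 opaque zones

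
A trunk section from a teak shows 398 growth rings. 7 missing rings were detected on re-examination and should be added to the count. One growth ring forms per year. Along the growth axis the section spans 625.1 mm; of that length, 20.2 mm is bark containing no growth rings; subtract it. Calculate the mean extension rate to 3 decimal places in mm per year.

1.494 mm per year

Correcting the raw count gives 398 + 7 = 405 true growth rings.
Net length = 625.1 − 20.2 = 604.9 mm.
Extension rate ≈ 604.9 / 405 = 1.494 mm per year.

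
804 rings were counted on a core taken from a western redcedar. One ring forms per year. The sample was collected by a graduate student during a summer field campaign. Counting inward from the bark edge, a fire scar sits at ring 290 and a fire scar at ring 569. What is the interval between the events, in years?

279 years

Separation: 569 − 290 = 279 rings.
At one ring per year, 279 years elapsed between them.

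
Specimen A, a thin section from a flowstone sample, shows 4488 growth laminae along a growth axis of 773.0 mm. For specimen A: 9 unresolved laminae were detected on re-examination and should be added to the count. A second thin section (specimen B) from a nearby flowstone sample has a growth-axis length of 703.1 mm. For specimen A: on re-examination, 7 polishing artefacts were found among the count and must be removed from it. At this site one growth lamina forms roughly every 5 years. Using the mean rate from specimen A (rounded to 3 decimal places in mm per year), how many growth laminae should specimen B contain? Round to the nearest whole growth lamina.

4136 growth laminae

Specimen A: adjusted count: 4488 − 7 + 9 = 4490 growth laminae.
Specimen A: multiplying by 5 years per growth lamina: 4490 × 5 = 22450 years.
A: Mean rate = 773.0 mm / 22450 years ≈ 0.034 mm/yr.
Specimen B: 703.1 mm / 0.034 mm per year = 20679.41 years; at 5 years per growth lamina that is 20679.41 / 5 ≈ 4136 growth laminae.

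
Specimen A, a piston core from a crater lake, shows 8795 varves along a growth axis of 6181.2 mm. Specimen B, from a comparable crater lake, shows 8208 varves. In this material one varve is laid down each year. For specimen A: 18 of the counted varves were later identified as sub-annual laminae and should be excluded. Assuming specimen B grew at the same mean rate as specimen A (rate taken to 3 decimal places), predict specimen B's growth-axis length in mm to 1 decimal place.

Specimen A: true varve count = 8795 − 18 = 8777.
A: 6181.2 mm over 8777 years gives 6181.2 / 8777 ≈ 0.704 mm per year.
For B, 0.704 mm/year × 8208 years = 5778.4 mm.

5778.4 mm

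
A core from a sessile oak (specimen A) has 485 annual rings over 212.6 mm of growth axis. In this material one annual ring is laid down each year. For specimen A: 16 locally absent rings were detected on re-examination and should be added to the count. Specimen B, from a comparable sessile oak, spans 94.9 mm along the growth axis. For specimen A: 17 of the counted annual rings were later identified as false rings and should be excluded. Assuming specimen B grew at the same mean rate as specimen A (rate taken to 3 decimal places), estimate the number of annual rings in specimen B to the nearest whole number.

216 annual rings

Specimen A: true annual ring count = 485 − 17 + 16 = 484.
A: Extension rate ≈ 212.6 / 484 = 0.439 mm per year.
B spans 94.9 / 0.439 = 216.17 years ≈ 216 annual rings.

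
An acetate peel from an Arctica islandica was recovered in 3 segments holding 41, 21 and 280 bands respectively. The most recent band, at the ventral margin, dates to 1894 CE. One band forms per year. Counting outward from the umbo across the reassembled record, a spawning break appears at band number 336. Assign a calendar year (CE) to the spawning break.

1888 CE

Total bands = 41 + 21 + 280 = 342.
342 − 336 = 6 bands lie beyond the spawning break toward the ventral margin.
Counting back 6 years from 1894 CE places the spawning break in 1894 − 6 = 1888 CE.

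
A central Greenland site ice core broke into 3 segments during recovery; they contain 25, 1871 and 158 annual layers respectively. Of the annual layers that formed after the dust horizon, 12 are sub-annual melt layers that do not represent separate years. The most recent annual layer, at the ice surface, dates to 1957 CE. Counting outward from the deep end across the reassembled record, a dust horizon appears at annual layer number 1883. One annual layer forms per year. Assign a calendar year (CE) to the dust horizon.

1798 CE

Total annual layers = 25 + 1871 + 158 = 2054.
The dust horizon sits at annual layer 1883 from the deep end, so 2054 − 1883 = 171 annual layers formed after it.
Excluding 12 false annual layers: 171 − 12 = 159.
1957 − 159 = 1798 CE.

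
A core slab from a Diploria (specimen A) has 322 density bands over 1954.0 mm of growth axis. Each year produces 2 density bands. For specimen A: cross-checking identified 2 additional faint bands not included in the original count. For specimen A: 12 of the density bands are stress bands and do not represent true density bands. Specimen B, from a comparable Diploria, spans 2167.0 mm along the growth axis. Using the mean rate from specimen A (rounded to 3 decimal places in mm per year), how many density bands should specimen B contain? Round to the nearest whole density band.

346 density bands

Specimen A: correcting the raw count gives 322 − 12 + 2 = 312 true density bands.
Specimen A: dividing by 2 density bands per year: 312 / 2 = 156 years.
A: Mean rate = 1954.0 mm / 156 years ≈ 12.526 mm per year.
For B, 2167.0 / 12.526 = 173.00 years; at 2 density bands per year that is 173.00 × 2 ≈ 346 density bands.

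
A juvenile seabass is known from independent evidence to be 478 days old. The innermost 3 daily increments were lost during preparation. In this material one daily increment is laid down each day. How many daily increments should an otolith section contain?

475 daily increments

One daily increment per day gives 478 daily increments over 478 days.
478 − 3 missed = 475 daily increments expected in the prepared section.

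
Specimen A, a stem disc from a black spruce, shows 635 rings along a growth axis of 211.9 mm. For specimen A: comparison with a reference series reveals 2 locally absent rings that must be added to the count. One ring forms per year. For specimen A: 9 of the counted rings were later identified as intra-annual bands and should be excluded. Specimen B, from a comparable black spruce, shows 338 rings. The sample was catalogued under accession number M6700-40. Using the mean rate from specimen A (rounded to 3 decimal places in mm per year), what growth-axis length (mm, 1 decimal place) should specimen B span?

113.9 mm

Specimen A: correcting the raw count gives 635 − 9 + 2 = 628 true rings.
A: 211.9 mm over 628 years gives 211.9 / 628 ≈ 0.337 mm per year.
B's length ≈ 0.337 × 338 = 113.9 mm.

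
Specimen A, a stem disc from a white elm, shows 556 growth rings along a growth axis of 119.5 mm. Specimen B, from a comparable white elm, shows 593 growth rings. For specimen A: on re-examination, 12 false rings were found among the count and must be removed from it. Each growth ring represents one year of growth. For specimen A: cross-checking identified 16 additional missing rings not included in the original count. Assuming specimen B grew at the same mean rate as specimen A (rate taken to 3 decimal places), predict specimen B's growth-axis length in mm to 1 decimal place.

126.3 mm

Specimen A: correcting the raw count gives 556 − 12 + 16 = 560 true growth rings.
A: Mean rate = 119.5 mm / 560 years ≈ 0.213 mm per year.
Length of B = 0.213 × 593 = 126.3 mm.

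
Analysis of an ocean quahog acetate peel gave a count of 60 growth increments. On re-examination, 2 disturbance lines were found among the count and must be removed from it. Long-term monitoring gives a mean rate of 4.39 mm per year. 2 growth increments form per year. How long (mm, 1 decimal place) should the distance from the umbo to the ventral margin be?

127.3 mm

Correcting the raw count gives 60 − 2 = 58 true growth increments.
58 growth increments at 2 per year is 58 / 2 = 29 years.
29 years at 4.39 mm/year gives 4.39 × 29 = 127.3 mm.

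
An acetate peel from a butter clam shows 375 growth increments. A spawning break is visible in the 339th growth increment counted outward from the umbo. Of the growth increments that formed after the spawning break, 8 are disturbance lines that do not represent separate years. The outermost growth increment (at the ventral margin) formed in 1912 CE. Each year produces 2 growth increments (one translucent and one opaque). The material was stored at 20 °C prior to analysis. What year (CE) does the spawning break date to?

Between growth increment 339 and the ventral margin there are 375 − 339 = 36 growth increments.
Removing the 8 false growth increments leaves 36 − 8 = 28 true growth increments beyond the spawning break.
28 growth increments at 2 per year is 28 / 2 = 14 years.
The growth increment at the ventral margin is 1912 CE, so the spawning break dates to 1912 − 14 = 1898 CE.

1898 CE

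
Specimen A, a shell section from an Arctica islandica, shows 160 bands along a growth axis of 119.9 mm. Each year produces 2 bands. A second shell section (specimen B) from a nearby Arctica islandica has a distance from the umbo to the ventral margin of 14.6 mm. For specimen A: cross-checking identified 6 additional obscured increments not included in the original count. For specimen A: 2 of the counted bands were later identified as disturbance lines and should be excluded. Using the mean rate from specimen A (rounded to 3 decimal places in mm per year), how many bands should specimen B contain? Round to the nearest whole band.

20 bands

Specimen A: after corrections the count is 160 − 2 + 6 = 164 bands.
Specimen A: dividing by 2 bands per year: 164 / 2 = 82 years.
A: Extension rate ≈ 119.9 / 82 = 1.462 mm per year.
For B, 14.6 / 1.462 = 9.99 years; at 2 bands per year that is 9.99 × 2 ≈ 20 bands.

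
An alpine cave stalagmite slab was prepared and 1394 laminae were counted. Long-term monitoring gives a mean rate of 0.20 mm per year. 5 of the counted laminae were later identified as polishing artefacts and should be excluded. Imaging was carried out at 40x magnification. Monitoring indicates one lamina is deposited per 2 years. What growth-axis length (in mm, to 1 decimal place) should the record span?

555.6 mm

Adjusted count: 1394 − 5 = 1389 laminae.
1389 laminae at 2 years each span 1389 × 2 = 2778 years.
2778 years at 0.20 mm/year gives 0.20 × 2778 = 555.6 mm.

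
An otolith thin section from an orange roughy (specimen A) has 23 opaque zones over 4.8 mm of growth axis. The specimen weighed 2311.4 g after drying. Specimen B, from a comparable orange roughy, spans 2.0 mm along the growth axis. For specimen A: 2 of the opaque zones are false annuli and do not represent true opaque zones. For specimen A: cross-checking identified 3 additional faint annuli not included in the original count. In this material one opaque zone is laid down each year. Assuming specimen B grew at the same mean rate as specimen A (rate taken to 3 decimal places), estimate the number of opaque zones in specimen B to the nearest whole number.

Specimen A: after corrections the count is 23 − 2 + 3 = 24 opaque zones.
A: Extension rate ≈ 4.8 / 24 = 0.200 mm per year.
B spans 2.0 / 0.200 = 10.00 years ≈ 10 opaque zones.

10 opaque zones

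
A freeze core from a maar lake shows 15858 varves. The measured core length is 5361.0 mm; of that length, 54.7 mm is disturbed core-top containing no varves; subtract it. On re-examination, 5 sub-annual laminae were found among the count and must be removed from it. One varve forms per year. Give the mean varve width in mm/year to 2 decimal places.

True varve count = 15858 − 5 = 15853.
Removing the 54.7 mm offcut leaves 5361.0 − 54.7 = 5306.3 mm.
5306.3 mm over 15853 years gives 5306.3 / 15853 ≈ 0.33 mm/year.

0.33 mm/year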